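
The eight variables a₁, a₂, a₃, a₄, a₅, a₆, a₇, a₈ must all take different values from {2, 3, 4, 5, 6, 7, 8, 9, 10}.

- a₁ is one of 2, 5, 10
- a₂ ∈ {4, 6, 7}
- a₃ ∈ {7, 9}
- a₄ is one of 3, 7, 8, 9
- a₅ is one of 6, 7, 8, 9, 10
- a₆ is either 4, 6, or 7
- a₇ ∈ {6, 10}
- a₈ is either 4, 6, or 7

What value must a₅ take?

8

a₂, a₆, a₈ share exactly the 3 values {4, 6, 7}; by pigeonhole those values go to them, so strike 4, 6, 7 from a₃, a₄, a₅, a₇.
a₃ must be 9 (only option left). Remove 9 from a₄, a₅.
a₇ must be 10 (only option left). So a₁, a₅ can't be 10.
So a₅ = 8.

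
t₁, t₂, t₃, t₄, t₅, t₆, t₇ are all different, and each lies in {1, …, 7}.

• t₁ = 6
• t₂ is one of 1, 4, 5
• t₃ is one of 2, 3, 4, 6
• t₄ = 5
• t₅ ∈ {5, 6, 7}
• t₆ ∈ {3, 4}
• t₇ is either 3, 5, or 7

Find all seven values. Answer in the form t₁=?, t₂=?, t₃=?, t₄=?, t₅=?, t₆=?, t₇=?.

t₁=6, t₂=1, t₃=2, t₄=5, t₅=7, t₆=4, t₇=3

t₁ must be 6 (only option left). Remove 6 from t₃, t₅.
t₄'s domain is down to {5}, so t₄ = 5. Strike 5 from t₂, t₅, t₇.
t₅'s domain is down to {7}, so t₅ = 7. Remove 7 from t₇.
t₇'s domain is down to {3}, so t₇ = 3. Strike 3 from t₃, t₆.
t₆ must be 4 (only option left). Remove 4 from t₂, t₃.
t₂ must be 1 (only option left).
t₃ has just one choice, so t₃ = 2.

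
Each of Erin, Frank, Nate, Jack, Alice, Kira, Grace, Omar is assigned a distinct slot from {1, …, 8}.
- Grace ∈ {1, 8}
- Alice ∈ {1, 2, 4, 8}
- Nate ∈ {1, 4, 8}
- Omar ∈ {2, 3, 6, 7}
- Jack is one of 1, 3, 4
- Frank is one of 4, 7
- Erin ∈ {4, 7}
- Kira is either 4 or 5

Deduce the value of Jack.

The 8 variables draw from only 8 values {1, 2, 3, 4, 5, 6, 7, 8}, so each is used; only Kira can be 5, hence Kira = 5.
The 7 still-open variables together cover exactly {1, 2, 3, 4, 6, 7, 8} — 7 values for 7 variables — and 6 appears only in Omar's list, so Omar = 6.
The 6 still-open variables together cover exactly {1, 2, 3, 4, 7, 8} — 6 values for 6 variables — and 2 appears only in Alice's list, so Alice = 2.
The 5 still-open variables together cover exactly {1, 3, 4, 7, 8} — 5 values for 5 variables — and 3 appears only in Jack's list, so Jack = 3.

3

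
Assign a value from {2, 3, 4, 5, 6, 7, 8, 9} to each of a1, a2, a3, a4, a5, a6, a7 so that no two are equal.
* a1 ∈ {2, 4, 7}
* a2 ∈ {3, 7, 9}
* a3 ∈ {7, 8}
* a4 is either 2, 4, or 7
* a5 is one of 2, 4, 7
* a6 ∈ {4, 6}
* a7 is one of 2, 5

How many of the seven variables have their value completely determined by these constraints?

a1, a4, a5 share exactly the 3 values {2, 4, 7}; by pigeonhole those values go to them, so strike 2, 4, 7 from a2, a3, a6, a7.
a3 has just one choice, so a3 = 8.
a6 has just one choice, so a6 = 6.
a7's domain is down to {5}, so a7 = 5.
Determined: a3=8, a6=6, a7=5. The other variables each still have more than one consistent value. That makes 3.

3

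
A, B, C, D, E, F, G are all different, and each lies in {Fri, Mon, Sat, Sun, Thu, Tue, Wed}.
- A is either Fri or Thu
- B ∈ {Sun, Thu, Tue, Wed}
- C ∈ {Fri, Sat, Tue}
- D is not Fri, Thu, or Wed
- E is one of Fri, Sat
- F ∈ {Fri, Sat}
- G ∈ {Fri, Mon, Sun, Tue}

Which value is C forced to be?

The 7 variables draw from only 7 values {Fri, Mon, Sat, Sun, Thu, Tue, Wed}, so each is used; only B can be Wed, hence B = Wed.
The 6 still-open variables together cover exactly {Fri, Mon, Sat, Sun, Thu, Tue} — 6 values for 6 variables — and Thu appears only in A's list, so A = Thu.
E and F share exactly the 2 values {Fri, Sat}; by pigeonhole those values go to them, so strike Fri, Sat from C, D, G.
So C = Tue.

Tue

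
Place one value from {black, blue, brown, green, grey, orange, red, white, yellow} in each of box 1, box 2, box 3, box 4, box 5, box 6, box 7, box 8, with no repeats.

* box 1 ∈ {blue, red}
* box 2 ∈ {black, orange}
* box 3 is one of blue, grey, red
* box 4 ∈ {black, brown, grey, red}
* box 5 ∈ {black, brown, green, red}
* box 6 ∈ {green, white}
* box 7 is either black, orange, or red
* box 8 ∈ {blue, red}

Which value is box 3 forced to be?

grey

Among the 8 variables, white fits only box 6 (and all 8 values in {black, blue, brown, green, grey, orange, red, white} must be used), so box 6 = white.
The 7 still-open variables draw from only 7 values {black, blue, brown, green, grey, orange, red}, so each is used; only box 5 can be green, hence box 5 = green.
Among the 6 still-open variables, brown fits only box 4 (and all 6 values in {black, blue, brown, grey, orange, red} must be used), so box 4 = brown.
The 5 still-open variables draw from only 5 values {black, blue, grey, orange, red}, so each is used; only box 3 can be grey, hence box 3 = grey.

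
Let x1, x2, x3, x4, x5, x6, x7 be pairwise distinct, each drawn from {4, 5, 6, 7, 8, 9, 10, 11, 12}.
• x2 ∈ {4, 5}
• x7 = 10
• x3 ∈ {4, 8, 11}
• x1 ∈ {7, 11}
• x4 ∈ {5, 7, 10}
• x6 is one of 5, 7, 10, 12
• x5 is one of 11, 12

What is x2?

x7's domain is down to {10}, so x7 = 10. Eliminate 10 elsewhere: x4, x6.
The 6 still-open variables together cover exactly {4, 5, 7, 8, 11, 12} — 6 values for 6 variables — and 8 appears only in x3's list, so x3 = 8.
The 5 still-open variables together cover exactly {4, 5, 7, 11, 12} — 5 values for 5 variables — and 4 appears only in x2's list, so x2 = 4.

4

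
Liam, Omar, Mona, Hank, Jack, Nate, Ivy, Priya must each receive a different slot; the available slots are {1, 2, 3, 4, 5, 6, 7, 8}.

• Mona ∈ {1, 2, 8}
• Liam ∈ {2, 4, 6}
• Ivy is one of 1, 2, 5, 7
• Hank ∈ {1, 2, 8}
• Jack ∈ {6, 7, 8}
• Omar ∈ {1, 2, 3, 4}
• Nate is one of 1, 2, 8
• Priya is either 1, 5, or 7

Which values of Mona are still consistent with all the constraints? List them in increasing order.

Among the 8 variables, 3 fits only Omar (and all 8 values in {1, 2, 3, 4, 5, 6, 7, 8} must be used), so Omar = 3.
The 7 still-open variables draw from only 7 values {1, 2, 4, 5, 6, 7, 8}, so each is used; only Liam can be 4, hence Liam = 4.
Among the 6 still-open variables, 6 fits only Jack (and all 6 values in {1, 2, 5, 6, 7, 8} must be used), so Jack = 6.
Mona, Hank, Nate share exactly the 3 values {1, 2, 8}; by pigeonhole those values go to them, so strike 1, 2, 8 from Ivy, Priya.
No further eliminations apply; Mona can still be any of 1, 2, 8.

1, 2, 8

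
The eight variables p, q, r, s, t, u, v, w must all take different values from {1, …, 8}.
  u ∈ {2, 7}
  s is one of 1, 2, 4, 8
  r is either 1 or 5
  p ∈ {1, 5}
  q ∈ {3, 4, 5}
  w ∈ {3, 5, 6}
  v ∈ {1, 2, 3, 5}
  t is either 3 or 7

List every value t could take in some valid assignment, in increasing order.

3, 7

The 8 variables draw from only 8 values {1, 2, 3, 4, 5, 6, 7, 8}, so each is used; only w can be 6, hence w = 6.
The 7 still-open variables draw from only 7 values {1, 2, 3, 4, 5, 7, 8}, so each is used; only s can be 8, hence s = 8.
The 6 still-open variables together cover exactly {1, 2, 3, 4, 5, 7} — 6 values for 6 variables — and 4 appears only in q's list, so q = 4.
p and r share exactly the 2 values {1, 5}; by pigeonhole those values go to them, so strike 1, 5 from v.
No further eliminations apply; t can still be any of 3, 7.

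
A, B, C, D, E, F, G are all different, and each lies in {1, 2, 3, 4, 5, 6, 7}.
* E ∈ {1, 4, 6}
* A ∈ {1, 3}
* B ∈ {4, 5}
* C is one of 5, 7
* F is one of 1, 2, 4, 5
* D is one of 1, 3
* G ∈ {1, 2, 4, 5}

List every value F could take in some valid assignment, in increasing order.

2, 4, 5

The 7 variables together cover exactly {1, 2, 3, 4, 5, 6, 7} — 7 values for 7 variables — and 6 appears only in E's list, so E = 6.
Among the 6 still-open variables, 7 fits only C (and all 6 values in {1, 2, 3, 4, 5, 7} must be used), so C = 7.
A and D between them cover only {1, 3} — a naked pair. Remove those values from F, G.
No further eliminations apply; F can still be any of 2, 4, 5.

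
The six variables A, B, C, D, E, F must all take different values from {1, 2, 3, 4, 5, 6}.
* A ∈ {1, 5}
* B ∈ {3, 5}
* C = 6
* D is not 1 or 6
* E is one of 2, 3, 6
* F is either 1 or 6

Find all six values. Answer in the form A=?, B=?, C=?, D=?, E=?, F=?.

C's domain is down to {6}, so C = 6. So E, F can't be 6.
F's domain is down to {1}, so F = 1. Strike 1 from A.
A must be 5 (only option left). Eliminate 5 elsewhere: B, D.
B's domain is down to {3}, so B = 3. Remove 3 from D, E.
E must be 2 (only option left). Eliminate 2 elsewhere: D.
That leaves D = 4.

A=5, B=3, C=6, D=4, E=2, F=1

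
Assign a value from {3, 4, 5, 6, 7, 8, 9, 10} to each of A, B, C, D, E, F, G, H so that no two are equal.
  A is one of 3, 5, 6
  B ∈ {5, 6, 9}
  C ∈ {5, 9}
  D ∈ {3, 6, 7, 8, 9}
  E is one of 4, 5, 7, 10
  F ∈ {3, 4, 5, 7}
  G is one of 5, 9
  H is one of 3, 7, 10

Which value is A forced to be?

3

The 8 variables draw from only 8 values {3, 4, 5, 6, 7, 8, 9, 10}, so each is used; only D can be 8, hence D = 8.
C and G share exactly the 2 values {5, 9}; by pigeonhole those values go to them, so strike 5, 9 from A, B, E, F.
B's domain is down to {6}, so B = 6. Remove 6 from A.
So A = 3.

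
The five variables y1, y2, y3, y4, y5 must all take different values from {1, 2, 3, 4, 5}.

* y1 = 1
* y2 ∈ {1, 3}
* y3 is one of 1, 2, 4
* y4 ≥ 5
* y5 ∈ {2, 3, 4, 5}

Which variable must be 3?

y1 must be 1 (only option left). Eliminate 1 elsewhere: y2, y3.
So 3 goes to y2.

y2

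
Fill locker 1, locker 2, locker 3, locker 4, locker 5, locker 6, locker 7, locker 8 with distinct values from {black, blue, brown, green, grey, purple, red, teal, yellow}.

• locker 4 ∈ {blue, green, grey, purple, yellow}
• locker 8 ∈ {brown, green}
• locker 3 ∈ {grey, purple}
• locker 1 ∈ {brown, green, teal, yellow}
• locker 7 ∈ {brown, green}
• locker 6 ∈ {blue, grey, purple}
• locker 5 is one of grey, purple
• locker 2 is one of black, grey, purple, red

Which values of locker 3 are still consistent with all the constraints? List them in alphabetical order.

locker 3 and locker 5 between them cover only {grey, purple} — a naked pair. Remove those values from locker 2, locker 4, locker 6.
locker 6's domain is down to {blue}, so locker 6 = blue. Strike blue from locker 4.
The 2 variables locker 7 and locker 8 are confined to {brown, green}, which locks those values in; drop them from locker 1, locker 4.
locker 4 has just one choice, so locker 4 = yellow. Strike yellow from locker 1.
locker 1 must be teal (only option left).
No further eliminations apply; locker 3 can still be any of grey, purple.

grey, purple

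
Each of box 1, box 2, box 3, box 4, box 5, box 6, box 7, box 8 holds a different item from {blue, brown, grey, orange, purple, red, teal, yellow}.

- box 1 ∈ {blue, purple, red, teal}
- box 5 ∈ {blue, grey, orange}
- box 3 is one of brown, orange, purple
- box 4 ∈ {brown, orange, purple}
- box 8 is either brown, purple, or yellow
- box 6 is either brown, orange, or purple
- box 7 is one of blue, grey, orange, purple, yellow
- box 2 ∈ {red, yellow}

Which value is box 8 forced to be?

The 8 variables together cover exactly {blue, brown, grey, orange, purple, red, teal, yellow} — 8 values for 8 variables — and teal appears only in box 1's list, so box 1 = teal.
The 7 still-open variables together cover exactly {blue, brown, grey, orange, purple, red, yellow} — 7 values for 7 variables — and red appears only in box 2's list, so box 2 = red.
box 3, box 4, box 6 between them cover only {brown, orange, purple} — a naked triple. Remove those values from box 5, box 7, box 8.
So box 8 = yellow.

yellow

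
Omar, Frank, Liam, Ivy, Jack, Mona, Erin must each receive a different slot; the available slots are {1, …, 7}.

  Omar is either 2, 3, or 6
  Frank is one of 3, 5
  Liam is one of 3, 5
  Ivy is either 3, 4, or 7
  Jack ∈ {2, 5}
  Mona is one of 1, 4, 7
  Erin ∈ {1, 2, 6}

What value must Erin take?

1

Frank and Liam share exactly the 2 values {3, 5}; by pigeonhole those values go to them, so strike 3, 5 from Omar, Ivy, Jack.
Jack's domain is down to {2}, so Jack = 2. Eliminate 2 elsewhere: Omar, Erin.
Omar has just one choice, so Omar = 6. Eliminate 6 elsewhere: Erin.
So Erin = 1.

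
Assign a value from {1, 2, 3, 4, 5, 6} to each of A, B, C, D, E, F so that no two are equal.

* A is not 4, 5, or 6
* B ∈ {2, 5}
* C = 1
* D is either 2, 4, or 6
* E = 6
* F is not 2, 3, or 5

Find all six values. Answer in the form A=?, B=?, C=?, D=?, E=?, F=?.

A=3, B=5, C=1, D=2, E=6, F=4

C's domain is down to {1}, so C = 1. Strike 1 from A, F.
E has just one choice, so E = 6. Strike 6 from D, F.
F's domain is down to {4}, so F = 4. So D can't be 4.
D must be 2 (only option left). Strike 2 from A, B.
That leaves A = 3.
That leaves B = 5.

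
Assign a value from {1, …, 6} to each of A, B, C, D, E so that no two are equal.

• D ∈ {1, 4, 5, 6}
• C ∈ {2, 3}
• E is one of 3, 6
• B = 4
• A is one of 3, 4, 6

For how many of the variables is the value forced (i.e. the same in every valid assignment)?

2

B has just one choice, so B = 4. Remove 4 from A, D.
The 2 variables A and E are confined to {3, 6}, which locks those values in; drop them from C, D.
C must be 2 (only option left).
Determined: B=4, C=2. The other variables each still have more than one consistent value. That makes 2.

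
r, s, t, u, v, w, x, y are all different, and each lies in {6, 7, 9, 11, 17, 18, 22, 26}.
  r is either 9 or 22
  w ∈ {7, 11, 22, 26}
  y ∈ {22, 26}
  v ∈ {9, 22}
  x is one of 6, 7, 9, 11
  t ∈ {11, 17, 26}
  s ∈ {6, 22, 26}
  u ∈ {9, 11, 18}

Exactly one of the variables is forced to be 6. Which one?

s

The 8 variables together cover exactly {6, 7, 9, 11, 17, 18, 22, 26} — 8 values for 8 variables — and 17 appears only in t's list, so t = 17.
The 7 still-open variables together cover exactly {6, 7, 9, 11, 18, 22, 26} — 7 values for 7 variables — and 18 appears only in u's list, so u = 18.
r and v between them cover only {9, 22} — a naked pair. Remove those values from s, w, x, y.
That leaves y = 26. Remove 26 from s, w.
So 6 goes to s.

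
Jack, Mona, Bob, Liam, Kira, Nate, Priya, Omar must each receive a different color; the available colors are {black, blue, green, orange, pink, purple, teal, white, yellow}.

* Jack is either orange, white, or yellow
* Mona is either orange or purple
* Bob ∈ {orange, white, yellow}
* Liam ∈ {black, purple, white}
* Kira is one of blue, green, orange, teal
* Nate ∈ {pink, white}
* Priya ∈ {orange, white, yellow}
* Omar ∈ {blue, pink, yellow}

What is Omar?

blue

Jack, Bob, Priya between them cover only {orange, white, yellow} — a naked triple. Remove those values from Mona, Liam, Kira, Nate, Omar.
Mona's domain is down to {purple}, so Mona = purple. Remove purple from Liam.
Liam has just one choice, so Liam = black.
Nate has just one choice, so Nate = pink. Remove pink from Omar.
So Omar = blue.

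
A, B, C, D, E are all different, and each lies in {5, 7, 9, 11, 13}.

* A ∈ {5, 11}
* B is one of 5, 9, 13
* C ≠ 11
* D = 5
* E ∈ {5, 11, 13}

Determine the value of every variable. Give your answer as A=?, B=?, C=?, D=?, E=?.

A=11, B=9, C=7, D=5, E=13

D's domain is down to {5}, so D = 5. Strike 5 from A, B, C, E.
A must be 11 (only option left). Remove 11 from E.
That leaves E = 13. Strike 13 from B, C.
That leaves B = 9. Eliminate 9 elsewhere: C.
C's domain is down to {7}, so C = 7.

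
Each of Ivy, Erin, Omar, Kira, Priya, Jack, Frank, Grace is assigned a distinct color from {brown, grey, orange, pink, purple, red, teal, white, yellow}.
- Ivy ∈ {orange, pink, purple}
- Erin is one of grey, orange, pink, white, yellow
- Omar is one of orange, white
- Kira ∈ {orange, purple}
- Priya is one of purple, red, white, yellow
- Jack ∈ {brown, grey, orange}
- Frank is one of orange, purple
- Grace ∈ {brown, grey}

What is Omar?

white

The 8 variables together cover exactly {brown, grey, orange, pink, purple, red, white, yellow} — 8 values for 8 variables — and red appears only in Priya's list, so Priya = red.
The 7 still-open variables draw from only 7 values {brown, grey, orange, pink, purple, white, yellow}, so each is used; only Erin can be yellow, hence Erin = yellow.
The 6 still-open variables draw from only 6 values {brown, grey, orange, pink, purple, white}, so each is used; only Ivy can be pink, hence Ivy = pink.
The 5 still-open variables together cover exactly {brown, grey, orange, purple, white} — 5 values for 5 variables — and white appears only in Omar's list, so Omar = white.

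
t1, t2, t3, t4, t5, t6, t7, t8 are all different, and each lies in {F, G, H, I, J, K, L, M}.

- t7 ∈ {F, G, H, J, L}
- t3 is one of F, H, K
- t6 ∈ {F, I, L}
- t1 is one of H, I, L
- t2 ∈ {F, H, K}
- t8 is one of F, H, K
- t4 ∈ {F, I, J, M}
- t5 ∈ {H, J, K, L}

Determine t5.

Among the 8 variables, G fits only t7 (and all 8 values in {F, G, H, I, J, K, L, M} must be used), so t7 = G.
Among the 7 still-open variables, M fits only t4 (and all 7 values in {F, H, I, J, K, L, M} must be used), so t4 = M.
The 6 still-open variables together cover exactly {F, H, I, J, K, L} — 6 values for 6 variables — and J appears only in t5's list, so t5 = J.

J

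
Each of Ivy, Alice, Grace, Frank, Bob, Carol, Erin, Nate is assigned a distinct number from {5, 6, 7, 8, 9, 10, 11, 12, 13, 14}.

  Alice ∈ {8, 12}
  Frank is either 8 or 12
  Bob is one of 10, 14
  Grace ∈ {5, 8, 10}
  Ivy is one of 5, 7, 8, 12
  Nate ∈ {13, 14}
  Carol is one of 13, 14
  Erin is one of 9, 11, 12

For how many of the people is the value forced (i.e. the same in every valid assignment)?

3

The 2 variables Alice and Frank are confined to {8, 12}, which locks those values in; drop them from Ivy, Grace, Erin.
The 2 variables Carol and Nate are confined to {13, 14}, which locks those values in; drop them from Bob.
Bob must be 10 (only option left). So Grace can't be 10.
That leaves Grace = 5. So Ivy can't be 5.
Ivy must be 7 (only option left).
Determined: Ivy=7, Grace=5, Bob=10. The other people each still have more than one consistent value. That makes 3.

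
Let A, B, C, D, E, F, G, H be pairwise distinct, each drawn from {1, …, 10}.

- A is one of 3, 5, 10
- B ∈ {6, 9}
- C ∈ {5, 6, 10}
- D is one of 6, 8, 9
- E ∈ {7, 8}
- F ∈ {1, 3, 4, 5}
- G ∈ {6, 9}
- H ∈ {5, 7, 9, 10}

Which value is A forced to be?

B and G share exactly the 2 values {6, 9}; by pigeonhole those values go to them, so strike 6, 9 from C, D, H.
D's domain is down to {8}, so D = 8. Remove 8 from E.
That leaves E = 7. Strike 7 from H.
C and H between them cover only {5, 10} — a naked pair. Remove those values from A, F.
So A = 3.

3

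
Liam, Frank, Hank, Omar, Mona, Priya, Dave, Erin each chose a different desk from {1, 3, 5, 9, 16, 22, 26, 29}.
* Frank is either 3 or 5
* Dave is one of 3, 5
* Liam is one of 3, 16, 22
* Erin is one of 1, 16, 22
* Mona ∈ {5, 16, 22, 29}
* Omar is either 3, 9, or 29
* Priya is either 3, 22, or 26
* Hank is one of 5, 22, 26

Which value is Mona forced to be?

The 8 variables together cover exactly {1, 3, 5, 9, 16, 22, 26, 29} — 8 values for 8 variables — and 1 appears only in Erin's list, so Erin = 1.
The 7 still-open variables together cover exactly {3, 5, 9, 16, 22, 26, 29} — 7 values for 7 variables — and 9 appears only in Omar's list, so Omar = 9.
The 6 still-open variables together cover exactly {3, 5, 16, 22, 26, 29} — 6 values for 6 variables — and 29 appears only in Mona's list, so Mona = 29.

29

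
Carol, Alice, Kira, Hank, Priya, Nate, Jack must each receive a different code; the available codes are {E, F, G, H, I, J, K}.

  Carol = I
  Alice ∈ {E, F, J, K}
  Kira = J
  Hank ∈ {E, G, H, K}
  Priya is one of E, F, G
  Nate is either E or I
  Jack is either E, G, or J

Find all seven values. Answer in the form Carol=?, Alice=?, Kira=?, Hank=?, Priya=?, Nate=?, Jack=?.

Carol=I, Alice=K, Kira=J, Hank=H, Priya=F, Nate=E, Jack=G

Carol must be I (only option left). So Nate can't be I.
That leaves Kira = J. Eliminate J elsewhere: Alice, Jack.
Nate's domain is down to {E}, so Nate = E. Strike E from Alice, Hank, Priya, Jack.
Jack's domain is down to {G}, so Jack = G. So Hank, Priya can't be G.
Priya's domain is down to {F}, so Priya = F. Strike F from Alice.
Alice must be K (only option left). Strike K from Hank.
Hank has just one choice, so Hank = H.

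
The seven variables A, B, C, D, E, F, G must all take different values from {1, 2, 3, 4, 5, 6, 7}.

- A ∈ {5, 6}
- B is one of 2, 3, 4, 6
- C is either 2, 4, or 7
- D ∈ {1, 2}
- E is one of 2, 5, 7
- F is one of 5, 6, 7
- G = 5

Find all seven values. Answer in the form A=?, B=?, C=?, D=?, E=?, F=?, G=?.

G's domain is down to {5}, so G = 5. So A, E, F can't be 5.
A must be 6 (only option left). So B, F can't be 6.
F's domain is down to {7}, so F = 7. So C, E can't be 7.
E has just one choice, so E = 2. Remove 2 from B, C, D.
That leaves C = 4. Eliminate 4 elsewhere: B.
D's domain is down to {1}, so D = 1.
B must be 3 (only option left).

A=6, B=3, C=4, D=1, E=2, F=7, G=5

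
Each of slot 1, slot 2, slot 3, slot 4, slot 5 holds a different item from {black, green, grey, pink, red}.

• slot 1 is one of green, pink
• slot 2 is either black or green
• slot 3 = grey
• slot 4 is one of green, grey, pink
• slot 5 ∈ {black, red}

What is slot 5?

red

slot 3 must be grey (only option left). So slot 4 can't be grey.
The 4 still-open variables draw from only 4 values {black, green, pink, red}, so each is used; only slot 5 can be red, hence slot 5 = red.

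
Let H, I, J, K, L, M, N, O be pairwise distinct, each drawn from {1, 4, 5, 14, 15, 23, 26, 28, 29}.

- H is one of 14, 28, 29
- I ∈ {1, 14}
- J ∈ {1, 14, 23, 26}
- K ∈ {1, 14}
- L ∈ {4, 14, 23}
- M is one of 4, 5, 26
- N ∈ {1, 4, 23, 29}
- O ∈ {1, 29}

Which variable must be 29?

Among the 8 variables, 5 fits only M (and all 8 values in {1, 4, 5, 14, 23, 26, 28, 29} must be used), so M = 5.
The 7 still-open variables draw from only 7 values {1, 4, 14, 23, 26, 28, 29}, so each is used; only J can be 26, hence J = 26.
The 6 still-open variables draw from only 6 values {1, 4, 14, 23, 28, 29}, so each is used; only H can be 28, hence H = 28.
The 2 variables I and K are confined to {1, 14}, which locks those values in; drop them from L, N, O.
So 29 goes to O.

O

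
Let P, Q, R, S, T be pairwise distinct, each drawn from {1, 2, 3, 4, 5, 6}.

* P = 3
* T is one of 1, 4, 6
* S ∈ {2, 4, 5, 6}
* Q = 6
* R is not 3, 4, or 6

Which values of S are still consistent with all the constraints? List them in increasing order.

P's domain is down to {3}, so P = 3.
Q must be 6 (only option left). So S, T can't be 6.
No further eliminations apply; S can still be any of 2, 4, 5.

2, 4, 5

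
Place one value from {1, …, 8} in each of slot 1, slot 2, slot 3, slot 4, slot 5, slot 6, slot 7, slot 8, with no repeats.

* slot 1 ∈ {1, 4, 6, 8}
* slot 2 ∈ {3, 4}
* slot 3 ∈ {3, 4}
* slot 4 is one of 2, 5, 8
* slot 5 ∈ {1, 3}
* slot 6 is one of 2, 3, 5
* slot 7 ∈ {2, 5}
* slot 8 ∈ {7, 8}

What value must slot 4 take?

Among the 8 variables, 6 fits only slot 1 (and all 8 values in {1, 2, 3, 4, 5, 6, 7, 8} must be used), so slot 1 = 6.
Among the 7 still-open variables, 1 fits only slot 5 (and all 7 values in {1, 2, 3, 4, 5, 7, 8} must be used), so slot 5 = 1.
The 6 still-open variables draw from only 6 values {2, 3, 4, 5, 7, 8}, so each is used; only slot 8 can be 7, hence slot 8 = 7.
The 5 still-open variables together cover exactly {2, 3, 4, 5, 8} — 5 values for 5 variables — and 8 appears only in slot 4's list, so slot 4 = 8.

8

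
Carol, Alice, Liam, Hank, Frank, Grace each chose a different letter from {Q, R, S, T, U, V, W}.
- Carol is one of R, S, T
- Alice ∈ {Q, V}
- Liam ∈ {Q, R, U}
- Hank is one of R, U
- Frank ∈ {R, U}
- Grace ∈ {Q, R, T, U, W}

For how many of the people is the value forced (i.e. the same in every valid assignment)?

Hank and Frank between them cover only {R, U} — a naked pair. Remove those values from Carol, Liam, Grace.
Liam's domain is down to {Q}, so Liam = Q. Remove Q from Alice, Grace.
That leaves Alice = V.
Determined: Alice=V, Liam=Q. The other people each still have more than one consistent value. That makes 2.

2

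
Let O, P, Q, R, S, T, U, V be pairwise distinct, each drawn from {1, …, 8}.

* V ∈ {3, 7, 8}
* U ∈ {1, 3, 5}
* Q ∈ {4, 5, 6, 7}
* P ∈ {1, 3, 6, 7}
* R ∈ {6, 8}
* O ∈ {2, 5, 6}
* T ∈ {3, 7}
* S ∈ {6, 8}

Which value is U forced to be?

The 8 variables together cover exactly {1, 2, 3, 4, 5, 6, 7, 8} — 8 values for 8 variables — and 2 appears only in O's list, so O = 2.
Among the 7 still-open variables, 4 fits only Q (and all 7 values in {1, 3, 4, 5, 6, 7, 8} must be used), so Q = 4.
Among the 6 still-open variables, 5 fits only U (and all 6 values in {1, 3, 5, 6, 7, 8} must be used), so U = 5.

5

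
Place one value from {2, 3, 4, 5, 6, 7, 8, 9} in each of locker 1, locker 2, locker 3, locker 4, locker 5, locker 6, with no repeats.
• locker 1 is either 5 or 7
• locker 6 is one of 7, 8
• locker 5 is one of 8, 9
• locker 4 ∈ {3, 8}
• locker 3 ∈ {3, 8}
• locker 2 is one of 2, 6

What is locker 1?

The 2 variables locker 3 and locker 4 are confined to {3, 8}, which locks those values in; drop them from locker 5, locker 6.
locker 5 has just one choice, so locker 5 = 9.
locker 6's domain is down to {7}, so locker 6 = 7. So locker 1 can't be 7.
So locker 1 = 5.

5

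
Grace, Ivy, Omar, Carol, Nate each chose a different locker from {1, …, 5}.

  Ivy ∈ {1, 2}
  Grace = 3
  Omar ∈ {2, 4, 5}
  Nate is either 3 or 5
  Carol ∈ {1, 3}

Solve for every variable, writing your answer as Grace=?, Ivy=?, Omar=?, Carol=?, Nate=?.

Grace's domain is down to {3}, so Grace = 3. Remove 3 from Carol, Nate.
Carol's domain is down to {1}, so Carol = 1. Strike 1 from Ivy.
Nate has just one choice, so Nate = 5. Strike 5 from Omar.
That leaves Ivy = 2. So Omar can't be 2.
Omar has just one choice, so Omar = 4.

Grace=3, Ivy=2, Omar=4, Carol=1, Nate=5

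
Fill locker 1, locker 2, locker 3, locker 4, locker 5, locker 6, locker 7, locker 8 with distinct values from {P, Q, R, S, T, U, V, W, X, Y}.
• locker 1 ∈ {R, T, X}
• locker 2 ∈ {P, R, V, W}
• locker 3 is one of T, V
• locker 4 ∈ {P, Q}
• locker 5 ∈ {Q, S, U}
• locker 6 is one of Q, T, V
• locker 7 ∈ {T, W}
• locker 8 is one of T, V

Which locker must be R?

locker 3 and locker 8 share exactly the 2 values {T, V}; by pigeonhole those values go to them, so strike T, V from locker 1, locker 2, locker 6, locker 7.
locker 6 has just one choice, so locker 6 = Q. Eliminate Q elsewhere: locker 4, locker 5.
locker 7's domain is down to {W}, so locker 7 = W. So locker 2 can't be W.
locker 4 must be P (only option left). Strike P from locker 2.
So R goes to locker 2.

locker 2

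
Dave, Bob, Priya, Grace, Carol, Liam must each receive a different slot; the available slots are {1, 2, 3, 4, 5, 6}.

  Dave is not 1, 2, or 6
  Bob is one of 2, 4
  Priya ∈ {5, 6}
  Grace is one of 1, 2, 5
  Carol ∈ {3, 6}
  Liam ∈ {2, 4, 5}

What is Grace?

The 6 variables draw from only 6 values {1, 2, 3, 4, 5, 6}, so each is used; only Grace can be 1, hence Grace = 1.

1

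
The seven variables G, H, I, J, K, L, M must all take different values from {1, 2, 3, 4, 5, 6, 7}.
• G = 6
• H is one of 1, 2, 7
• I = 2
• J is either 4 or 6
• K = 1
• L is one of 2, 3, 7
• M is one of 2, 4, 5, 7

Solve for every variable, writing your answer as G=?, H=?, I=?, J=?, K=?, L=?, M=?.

G must be 6 (only option left). Eliminate 6 elsewhere: J.
I's domain is down to {2}, so I = 2. Remove 2 from H, L, M.
J must be 4 (only option left). So M can't be 4.
That leaves K = 1. Strike 1 from H.
H's domain is down to {7}, so H = 7. Eliminate 7 elsewhere: L, M.
That leaves L = 3.
M's domain is down to {5}, so M = 5.

G=6, H=7, I=2, J=4, K=1, L=3, M=5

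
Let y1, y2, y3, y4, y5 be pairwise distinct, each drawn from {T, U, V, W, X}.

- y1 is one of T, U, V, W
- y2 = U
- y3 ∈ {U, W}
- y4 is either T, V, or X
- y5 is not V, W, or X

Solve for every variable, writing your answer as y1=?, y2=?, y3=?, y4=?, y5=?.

y1=V, y2=U, y3=W, y4=X, y5=T

y2 has just one choice, so y2 = U. Eliminate U elsewhere: y1, y3, y5.
y3 has just one choice, so y3 = W. Strike W from y1.
y5's domain is down to {T}, so y5 = T. Strike T from y1, y4.
That leaves y1 = V. Remove V from y4.
y4 has just one choice, so y4 = X.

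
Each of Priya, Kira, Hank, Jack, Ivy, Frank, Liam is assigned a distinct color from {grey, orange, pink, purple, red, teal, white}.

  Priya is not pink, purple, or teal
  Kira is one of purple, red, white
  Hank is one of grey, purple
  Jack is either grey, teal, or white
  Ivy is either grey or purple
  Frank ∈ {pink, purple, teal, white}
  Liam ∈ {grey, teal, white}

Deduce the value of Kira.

The 7 variables draw from only 7 values {grey, orange, pink, purple, red, teal, white}, so each is used; only Priya can be orange, hence Priya = orange.
The 6 still-open variables together cover exactly {grey, pink, purple, red, teal, white} — 6 values for 6 variables — and pink appears only in Frank's list, so Frank = pink.
The 5 still-open variables together cover exactly {grey, purple, red, teal, white} — 5 values for 5 variables — and red appears only in Kira's list, so Kira = red.

red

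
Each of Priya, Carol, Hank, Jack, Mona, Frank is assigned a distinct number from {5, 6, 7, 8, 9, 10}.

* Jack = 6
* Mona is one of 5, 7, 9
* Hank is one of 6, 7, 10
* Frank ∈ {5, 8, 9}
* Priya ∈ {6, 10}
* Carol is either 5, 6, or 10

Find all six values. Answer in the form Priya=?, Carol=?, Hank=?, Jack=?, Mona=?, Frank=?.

Jack must be 6 (only option left). So Priya, Carol, Hank can't be 6.
That leaves Priya = 10. Strike 10 from Carol, Hank.
Carol's domain is down to {5}, so Carol = 5. Eliminate 5 elsewhere: Mona, Frank.
That leaves Hank = 7. So Mona can't be 7.
Mona's domain is down to {9}, so Mona = 9. Remove 9 from Frank.
That leaves Frank = 8.

Priya=10, Carol=5, Hank=7, Jack=6, Mona=9, Frank=8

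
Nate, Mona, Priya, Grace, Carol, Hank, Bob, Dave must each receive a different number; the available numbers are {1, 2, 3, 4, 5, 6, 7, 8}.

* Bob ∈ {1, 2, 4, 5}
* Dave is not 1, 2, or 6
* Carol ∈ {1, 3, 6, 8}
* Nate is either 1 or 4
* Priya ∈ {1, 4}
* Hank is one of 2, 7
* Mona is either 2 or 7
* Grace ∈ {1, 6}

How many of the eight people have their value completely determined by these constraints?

Nate and Priya between them cover only {1, 4} — a naked pair. Remove those values from Grace, Carol, Bob, Dave.
Grace has just one choice, so Grace = 6. Eliminate 6 elsewhere: Carol.
The 2 variables Mona and Hank are confined to {2, 7}, which locks those values in; drop them from Bob, Dave.
That leaves Bob = 5. So Dave can't be 5.
Determined: Grace=6, Bob=5. The other people each still have more than one consistent value. That makes 2.

2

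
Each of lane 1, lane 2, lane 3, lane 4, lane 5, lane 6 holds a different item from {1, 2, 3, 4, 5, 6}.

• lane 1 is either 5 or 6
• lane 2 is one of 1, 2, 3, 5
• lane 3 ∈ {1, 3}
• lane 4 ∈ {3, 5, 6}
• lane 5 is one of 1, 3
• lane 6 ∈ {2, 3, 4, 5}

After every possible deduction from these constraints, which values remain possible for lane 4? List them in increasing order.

The 6 variables draw from only 6 values {1, 2, 3, 4, 5, 6}, so each is used; only lane 6 can be 4, hence lane 6 = 4.
The 5 still-open variables together cover exactly {1, 2, 3, 5, 6} — 5 values for 5 variables — and 2 appears only in lane 2's list, so lane 2 = 2.
lane 3 and lane 5 between them cover only {1, 3} — a naked pair. Remove those values from lane 4.
No further eliminations apply; lane 4 can still be any of 5, 6.

5, 6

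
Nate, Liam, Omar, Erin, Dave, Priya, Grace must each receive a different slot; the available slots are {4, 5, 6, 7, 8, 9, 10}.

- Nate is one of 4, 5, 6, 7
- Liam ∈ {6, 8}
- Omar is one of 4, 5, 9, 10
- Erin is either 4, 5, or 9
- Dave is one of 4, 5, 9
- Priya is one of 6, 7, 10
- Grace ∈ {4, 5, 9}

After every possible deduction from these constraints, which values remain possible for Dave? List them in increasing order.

4, 5, 9

The 7 variables together cover exactly {4, 5, 6, 7, 8, 9, 10} — 7 values for 7 variables — and 8 appears only in Liam's list, so Liam = 8.
Erin, Dave, Grace share exactly the 3 values {4, 5, 9}; by pigeonhole those values go to them, so strike 4, 5, 9 from Nate, Omar.
Omar's domain is down to {10}, so Omar = 10. Remove 10 from Priya.
No further eliminations apply; Dave can still be any of 4, 5, 9.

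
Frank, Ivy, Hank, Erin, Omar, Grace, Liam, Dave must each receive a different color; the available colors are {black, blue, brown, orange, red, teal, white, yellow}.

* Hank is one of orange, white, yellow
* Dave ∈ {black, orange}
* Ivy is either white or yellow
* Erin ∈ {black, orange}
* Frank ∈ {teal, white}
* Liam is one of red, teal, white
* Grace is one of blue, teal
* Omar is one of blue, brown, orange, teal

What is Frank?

The 8 variables draw from only 8 values {black, blue, brown, orange, red, teal, white, yellow}, so each is used; only Omar can be brown, hence Omar = brown.
The 7 still-open variables together cover exactly {black, blue, orange, red, teal, white, yellow} — 7 values for 7 variables — and blue appears only in Grace's list, so Grace = blue.
The 6 still-open variables draw from only 6 values {black, orange, red, teal, white, yellow}, so each is used; only Liam can be red, hence Liam = red.
The 5 still-open variables draw from only 5 values {black, orange, teal, white, yellow}, so each is used; only Frank can be teal, hence Frank = teal.

teal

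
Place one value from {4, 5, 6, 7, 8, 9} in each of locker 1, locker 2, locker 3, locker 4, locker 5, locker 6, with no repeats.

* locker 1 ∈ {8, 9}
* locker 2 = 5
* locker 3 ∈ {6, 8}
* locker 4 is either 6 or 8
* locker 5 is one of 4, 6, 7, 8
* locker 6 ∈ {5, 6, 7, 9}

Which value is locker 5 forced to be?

locker 2's domain is down to {5}, so locker 2 = 5. So locker 6 can't be 5.
Among the 5 still-open variables, 4 fits only locker 5 (and all 5 values in {4, 6, 7, 8, 9} must be used), so locker 5 = 4.

4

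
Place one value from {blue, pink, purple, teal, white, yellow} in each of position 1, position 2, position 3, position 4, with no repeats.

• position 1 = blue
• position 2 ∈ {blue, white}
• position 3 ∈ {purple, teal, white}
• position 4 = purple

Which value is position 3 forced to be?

position 1's domain is down to {blue}, so position 1 = blue. Eliminate blue elsewhere: position 2.
position 2 has just one choice, so position 2 = white. Eliminate white elsewhere: position 3.
position 4 must be purple (only option left). Eliminate purple elsewhere: position 3.
So position 3 = teal.

teal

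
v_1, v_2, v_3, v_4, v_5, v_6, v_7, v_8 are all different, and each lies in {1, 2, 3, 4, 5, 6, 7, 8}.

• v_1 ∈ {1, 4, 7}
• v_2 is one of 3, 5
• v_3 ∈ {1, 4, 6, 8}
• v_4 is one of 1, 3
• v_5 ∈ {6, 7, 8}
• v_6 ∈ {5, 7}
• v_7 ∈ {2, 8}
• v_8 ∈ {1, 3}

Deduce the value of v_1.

The 8 variables draw from only 8 values {1, 2, 3, 4, 5, 6, 7, 8}, so each is used; only v_7 can be 2, hence v_7 = 2.
v_4 and v_8 between them cover only {1, 3} — a naked pair. Remove those values from v_1, v_2, v_3.
v_2 has just one choice, so v_2 = 5. Remove 5 from v_6.
v_6's domain is down to {7}, so v_6 = 7. Eliminate 7 elsewhere: v_1, v_5.
So v_1 = 4.

4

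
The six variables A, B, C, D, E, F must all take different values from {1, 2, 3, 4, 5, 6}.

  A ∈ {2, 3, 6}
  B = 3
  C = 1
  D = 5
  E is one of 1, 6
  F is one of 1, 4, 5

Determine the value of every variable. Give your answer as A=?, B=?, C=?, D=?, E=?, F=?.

A=2, B=3, C=1, D=5, E=6, F=4

B must be 3 (only option left). Eliminate 3 elsewhere: A.
That leaves C = 1. Remove 1 from E, F.
D's domain is down to {5}, so D = 5. Strike 5 from F.
E must be 6 (only option left). Eliminate 6 elsewhere: A.
F must be 4 (only option left).
That leaves A = 2.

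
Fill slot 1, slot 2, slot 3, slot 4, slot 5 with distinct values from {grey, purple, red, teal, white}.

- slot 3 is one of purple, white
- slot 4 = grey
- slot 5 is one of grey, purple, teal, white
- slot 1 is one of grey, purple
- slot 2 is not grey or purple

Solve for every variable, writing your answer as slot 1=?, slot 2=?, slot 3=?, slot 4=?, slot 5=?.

slot 1=purple, slot 2=red, slot 3=white, slot 4=grey, slot 5=teal

slot 4 must be grey (only option left). Eliminate grey elsewhere: slot 1, slot 5.
slot 1 must be purple (only option left). Remove purple from slot 3, slot 5.
slot 3's domain is down to {white}, so slot 3 = white. So slot 2, slot 5 can't be white.
slot 5 has just one choice, so slot 5 = teal. Remove teal from slot 2.
slot 2 must be red (only option left).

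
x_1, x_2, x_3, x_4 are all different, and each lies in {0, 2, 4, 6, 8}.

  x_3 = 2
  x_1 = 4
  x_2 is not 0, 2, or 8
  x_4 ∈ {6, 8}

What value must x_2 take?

6

x_1's domain is down to {4}, so x_1 = 4. Eliminate 4 elsewhere: x_2.
So x_2 = 6.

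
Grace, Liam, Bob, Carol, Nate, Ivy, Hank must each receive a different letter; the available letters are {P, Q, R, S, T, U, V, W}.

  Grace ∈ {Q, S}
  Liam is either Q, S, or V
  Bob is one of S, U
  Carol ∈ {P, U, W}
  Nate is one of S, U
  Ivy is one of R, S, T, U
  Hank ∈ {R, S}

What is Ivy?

T

The 2 variables Bob and Nate are confined to {S, U}, which locks those values in; drop them from Grace, Liam, Carol, Ivy, Hank.
That leaves Grace = Q. Strike Q from Liam.
Liam has just one choice, so Liam = V.
Hank's domain is down to {R}, so Hank = R. Eliminate R elsewhere: Ivy.
So Ivy = T.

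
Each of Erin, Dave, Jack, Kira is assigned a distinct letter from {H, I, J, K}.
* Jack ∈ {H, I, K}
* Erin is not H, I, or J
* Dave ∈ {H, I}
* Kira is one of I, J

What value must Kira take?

J

Erin must be K (only option left). Eliminate K elsewhere: Jack.
Among the 3 still-open variables, J fits only Kira (and all 3 values in {H, I, J} must be used), so Kira = J.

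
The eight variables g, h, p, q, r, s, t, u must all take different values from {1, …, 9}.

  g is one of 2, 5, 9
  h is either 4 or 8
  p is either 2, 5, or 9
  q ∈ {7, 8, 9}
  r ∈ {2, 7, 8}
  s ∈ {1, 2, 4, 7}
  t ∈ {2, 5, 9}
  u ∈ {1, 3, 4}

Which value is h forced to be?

4

The 8 variables together cover exactly {1, 2, 3, 4, 5, 7, 8, 9} — 8 values for 8 variables — and 3 appears only in u's list, so u = 3.
Among the 7 still-open variables, 1 fits only s (and all 7 values in {1, 2, 4, 5, 7, 8, 9} must be used), so s = 1.
Among the 6 still-open variables, 4 fits only h (and all 6 values in {2, 4, 5, 7, 8, 9} must be used), so h = 4.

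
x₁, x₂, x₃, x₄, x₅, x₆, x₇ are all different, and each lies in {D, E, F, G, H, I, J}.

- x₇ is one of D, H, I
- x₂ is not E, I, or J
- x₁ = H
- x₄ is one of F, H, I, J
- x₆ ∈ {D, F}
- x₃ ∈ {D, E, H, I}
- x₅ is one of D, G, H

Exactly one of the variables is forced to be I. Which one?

x₁ has just one choice, so x₁ = H. Strike H from x₂, x₃, x₄, x₅, x₇.
The 6 still-open variables together cover exactly {D, E, F, G, I, J} — 6 values for 6 variables — and E appears only in x₃'s list, so x₃ = E.
The 5 still-open variables draw from only 5 values {D, F, G, I, J}, so each is used; only x₄ can be J, hence x₄ = J.
Among the 4 still-open variables, I fits only x₇ (and all 4 values in {D, F, G, I} must be used), so x₇ = I.

x₇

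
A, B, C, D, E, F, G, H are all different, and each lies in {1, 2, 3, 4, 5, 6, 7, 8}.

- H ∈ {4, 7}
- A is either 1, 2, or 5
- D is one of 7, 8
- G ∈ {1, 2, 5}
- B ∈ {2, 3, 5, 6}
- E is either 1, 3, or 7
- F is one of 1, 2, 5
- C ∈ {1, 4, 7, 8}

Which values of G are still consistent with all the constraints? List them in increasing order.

The 8 variables draw from only 8 values {1, 2, 3, 4, 5, 6, 7, 8}, so each is used; only B can be 6, hence B = 6.
The 7 still-open variables together cover exactly {1, 2, 3, 4, 5, 7, 8} — 7 values for 7 variables — and 3 appears only in E's list, so E = 3.
A, F, G share exactly the 3 values {1, 2, 5}; by pigeonhole those values go to them, so strike 1, 2, 5 from C.
No further eliminations apply; G can still be any of 1, 2, 5.

1, 2, 5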